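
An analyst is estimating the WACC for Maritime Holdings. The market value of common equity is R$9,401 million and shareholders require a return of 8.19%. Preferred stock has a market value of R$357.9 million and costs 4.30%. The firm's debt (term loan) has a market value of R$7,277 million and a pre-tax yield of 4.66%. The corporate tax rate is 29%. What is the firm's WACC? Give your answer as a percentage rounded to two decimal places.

6.02%

Total capital V = 9401 + 357.9 + 7277 = 17035.9.
Equity: weight = 9401/17035.9 = 0.5518; cost = 8.19%.
Preferred: weight = 357.9/17035.9 = 0.0210; cost = 4.3%.
Term loan: weight = 7277/17035.9 = 0.4272; after-tax cost = 4.66% × (1 − 29%) = 3.3086%.
WACC = 0.5518 × 8.1900% + 0.0210 × 4.3000% + 0.4272 × 3.3086% = 6.0232%.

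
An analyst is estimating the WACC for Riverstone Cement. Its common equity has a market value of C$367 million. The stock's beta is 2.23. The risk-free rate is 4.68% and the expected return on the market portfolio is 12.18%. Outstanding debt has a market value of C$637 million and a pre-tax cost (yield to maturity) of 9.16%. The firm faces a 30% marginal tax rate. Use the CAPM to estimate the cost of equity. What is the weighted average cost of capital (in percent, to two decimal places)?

Market risk premium = 12.18% − 4.68% = 7.5%.
Cost of equity via CAPM: Re = 4.68% + 2.23 × 7.5% = 21.4050%.
Total capital V = 367 + 637 = 1004.
Equity: weight = 367/1004 = 0.3655; cost = 21.405%.
Debt: weight = 637/1004 = 0.6345; after-tax cost = 9.16% × (1 − 30%) = 6.4120%.
WACC = 0.3655 × 21.4050% + 0.6345 × 6.4120% = 11.8925%.

11.89%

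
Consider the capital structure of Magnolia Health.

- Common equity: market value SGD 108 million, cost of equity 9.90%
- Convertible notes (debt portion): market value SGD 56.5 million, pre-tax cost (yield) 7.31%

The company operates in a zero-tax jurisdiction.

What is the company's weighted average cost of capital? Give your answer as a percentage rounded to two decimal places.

Total capital V = 108 + 56.5 = 164.5.
Equity: weight = 108/164.5 = 0.6565; cost = 9.9%.
Convertible notes (debt portion): weight = 56.5/164.5 = 0.3435; after-tax cost = 7.31% × (1 − 0%) = 7.3100%.
WACC = 0.6565 × 9.9000% + 0.3435 × 7.3100% = 9.0104%.

9.01%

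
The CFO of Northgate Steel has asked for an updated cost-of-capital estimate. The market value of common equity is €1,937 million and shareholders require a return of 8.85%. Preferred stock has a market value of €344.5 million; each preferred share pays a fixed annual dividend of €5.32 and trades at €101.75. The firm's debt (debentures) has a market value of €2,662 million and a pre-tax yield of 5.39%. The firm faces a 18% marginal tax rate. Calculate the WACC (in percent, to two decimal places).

6.21%

Cost of preferred: Rp = 5.32 / 101.75 = 5.2285%.
Total capital V = 1937 + 344.5 + 2662 = 4943.5.
Equity: weight = 1937/4943.5 = 0.3918; cost = 8.85%.
Preferred: weight = 344.5/4943.5 = 0.0697; cost = 5.2285%.
Debentures: weight = 2662/4943.5 = 0.5385; after-tax cost = 5.39% × (1 − 18%) = 4.4198%.
WACC = 0.3918 × 8.8500% + 0.0697 × 5.2285% + 0.5385 × 4.4198% = 6.2120%.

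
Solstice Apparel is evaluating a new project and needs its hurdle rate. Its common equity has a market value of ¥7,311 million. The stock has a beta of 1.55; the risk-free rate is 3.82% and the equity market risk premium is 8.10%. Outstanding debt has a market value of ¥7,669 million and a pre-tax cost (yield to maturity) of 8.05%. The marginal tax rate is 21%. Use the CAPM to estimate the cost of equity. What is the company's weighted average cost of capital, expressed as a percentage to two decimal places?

Cost of equity via CAPM: Re = 3.82% + 1.55 × 8.1% = 16.3750%.
Total capital V = 7311 + 7669 = 14980.
Equity: weight = 7311/14980 = 0.4881; cost = 16.375%.
Debt: weight = 7669/14980 = 0.5119; after-tax cost = 8.05% × (1 − 21%) = 6.3595%.
WACC = 0.4881 × 16.3750% + 0.5119 × 6.3595% = 11.2476%.

11.25%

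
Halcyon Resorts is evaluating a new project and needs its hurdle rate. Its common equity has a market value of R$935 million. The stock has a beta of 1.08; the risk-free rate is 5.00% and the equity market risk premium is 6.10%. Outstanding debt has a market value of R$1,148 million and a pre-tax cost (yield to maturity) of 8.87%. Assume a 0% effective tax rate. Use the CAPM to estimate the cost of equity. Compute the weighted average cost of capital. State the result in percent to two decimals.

Cost of equity via CAPM: Re = 5.0% + 1.08 × 6.1% = 11.5880%.
Total capital V = 935 + 1148 = 2083.
Equity: weight = 935/2083 = 0.4489; cost = 11.588%.
Debt: weight = 1148/2083 = 0.5511; after-tax cost = 8.87% × (1 − 0%) = 8.8700%.
WACC = 0.4489 × 11.5880% + 0.5511 × 8.8700% = 10.0900%.

10.09%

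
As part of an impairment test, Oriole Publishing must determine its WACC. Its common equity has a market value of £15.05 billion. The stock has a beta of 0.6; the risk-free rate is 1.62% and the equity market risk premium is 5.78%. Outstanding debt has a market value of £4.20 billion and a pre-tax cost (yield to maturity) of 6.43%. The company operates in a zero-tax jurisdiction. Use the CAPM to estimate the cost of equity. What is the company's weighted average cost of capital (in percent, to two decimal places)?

Cost of equity via CAPM: Re = 1.62% + 0.6 × 5.78% = 5.0880%.
Total capital V = 15.05 + 4.2 = 19.25.
Equity: weight = 15.05/19.25 = 0.7818; cost = 5.088%.
Debt: weight = 4.2/19.25 = 0.2182; after-tax cost = 6.43% × (1 − 0%) = 6.4300%.
WACC = 0.7818 × 5.0880% + 0.2182 × 6.4300% = 5.3808%.

5.38%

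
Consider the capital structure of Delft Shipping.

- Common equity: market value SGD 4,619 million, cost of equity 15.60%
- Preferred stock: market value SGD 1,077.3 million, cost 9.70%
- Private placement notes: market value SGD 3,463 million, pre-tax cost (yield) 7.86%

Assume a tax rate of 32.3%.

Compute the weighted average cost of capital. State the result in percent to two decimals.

11.02%

Total capital V = 4619 + 1077.3 + 3463 = 9159.3.
Equity: weight = 4619/9159.3 = 0.5043; cost = 15.6%.
Preferred: weight = 1077.3/9159.3 = 0.1176; cost = 9.7%.
Private placement notes: weight = 3463/9159.3 = 0.3781; after-tax cost = 7.86% × (1 − 32.3%) = 5.3212%.
WACC = 0.5043 × 15.6000% + 0.1176 × 9.7000% + 0.3781 × 5.3212% = 11.0198%.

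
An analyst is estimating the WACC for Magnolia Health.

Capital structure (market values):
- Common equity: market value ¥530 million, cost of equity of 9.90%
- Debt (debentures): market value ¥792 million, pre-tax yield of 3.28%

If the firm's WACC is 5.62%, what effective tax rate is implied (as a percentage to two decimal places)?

15.98%

Total capital V = 530 + 792 = 1322.
Equity weight = 530/1322 = 0.4009.
Debentures weight = 792/1322 = 0.5991.
Equity contribution = 0.4009 × 9.9% = 3.9690%.
Debt contribution must be 5.62% − 3.9690% = 1.6510%.
0.5991 × 3.28% × (1 − T) = 1.6510%  ⇒  (1 − T) = 0.8402.
T = 15.9799%.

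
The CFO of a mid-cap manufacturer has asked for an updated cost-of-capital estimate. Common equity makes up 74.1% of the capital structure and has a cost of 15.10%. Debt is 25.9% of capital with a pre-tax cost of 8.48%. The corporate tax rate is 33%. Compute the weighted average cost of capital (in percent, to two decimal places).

After-tax cost of debt = 8.48% × (1 − 33%) = 5.6816%.
WACC = 0.741 × 15.1000% + 0.259 × 5.6816% = 12.6606%.

12.66%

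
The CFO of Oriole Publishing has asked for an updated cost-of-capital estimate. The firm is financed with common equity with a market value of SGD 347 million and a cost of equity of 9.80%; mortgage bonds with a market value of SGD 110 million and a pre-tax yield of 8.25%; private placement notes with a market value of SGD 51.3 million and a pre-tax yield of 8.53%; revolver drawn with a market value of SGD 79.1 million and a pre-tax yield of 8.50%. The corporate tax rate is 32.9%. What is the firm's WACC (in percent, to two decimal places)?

Total capital V = 347 + 110 + 51.3 + 79.1 = 587.4.
Equity: weight = 347/587.4 = 0.5907; cost = 9.8%.
Mortgage bonds: weight = 110/587.4 = 0.1873; after-tax cost = 8.25% × (1 − 32.9%) = 5.5358%.
Private placement notes: weight = 51.3/587.4 = 0.0873; after-tax cost = 8.53% × (1 − 32.9%) = 5.7236%.
Revolver drawn: weight = 79.1/587.4 = 0.1347; after-tax cost = 8.5% × (1 − 32.9%) = 5.7035%.
WACC = 0.5907 × 9.8000% + 0.1873 × 5.5358% + 0.0873 × 5.7236% + 0.1347 × 5.7035% = 8.0938%.

8.09%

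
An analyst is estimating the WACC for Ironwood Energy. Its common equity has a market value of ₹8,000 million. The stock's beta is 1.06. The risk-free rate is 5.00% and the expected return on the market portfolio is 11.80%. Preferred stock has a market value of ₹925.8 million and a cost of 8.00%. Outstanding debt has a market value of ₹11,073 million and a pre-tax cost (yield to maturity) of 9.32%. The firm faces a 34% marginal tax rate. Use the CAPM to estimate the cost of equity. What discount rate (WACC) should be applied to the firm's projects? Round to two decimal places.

Market risk premium = 11.8% − 5.0% = 6.8%.
Cost of equity via CAPM: Re = 5.0% + 1.06 × 6.8% = 12.2080%.
Total capital V = 8000 + 925.8 + 11073 = 19998.8.
Equity: weight = 8000/19998.8 = 0.4000; cost = 12.208%.
Preferred: weight = 925.8/19998.8 = 0.0463; cost = 8%.
Debt: weight = 11073/19998.8 = 0.5537; after-tax cost = 9.32% × (1 − 34%) = 6.1512%.
WACC = 0.4000 × 12.2080% + 0.0463 × 8.0000% + 0.5537 × 6.1512% = 8.6597%.

8.66%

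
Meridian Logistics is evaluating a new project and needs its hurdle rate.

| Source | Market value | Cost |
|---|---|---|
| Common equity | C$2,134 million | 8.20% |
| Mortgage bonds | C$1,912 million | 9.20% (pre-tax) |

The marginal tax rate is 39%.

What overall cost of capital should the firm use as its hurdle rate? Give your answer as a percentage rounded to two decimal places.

Total capital V = 2134 + 1912 = 4046.
Equity: weight = 2134/4046 = 0.5274; cost = 8.2%.
Mortgage bonds: weight = 1912/4046 = 0.4726; after-tax cost = 9.2% × (1 − 39%) = 5.6120%.
WACC = 0.5274 × 8.2000% + 0.4726 × 5.6120% = 6.9770%.

6.98%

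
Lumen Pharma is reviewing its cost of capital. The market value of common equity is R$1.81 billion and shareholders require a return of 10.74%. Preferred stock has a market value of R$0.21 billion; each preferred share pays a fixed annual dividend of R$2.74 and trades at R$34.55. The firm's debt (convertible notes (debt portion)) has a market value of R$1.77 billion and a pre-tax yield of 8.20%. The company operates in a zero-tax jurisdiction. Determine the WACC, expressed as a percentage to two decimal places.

9.40%

Cost of preferred: Rp = 2.74 / 34.55 = 7.9305%.
Total capital V = 1.81 + 0.21 + 1.77 = 3.79.
Equity: weight = 1.81/3.79 = 0.4776; cost = 10.74%.
Preferred: weight = 0.21/3.79 = 0.0554; cost = 7.9305%.
Convertible notes (debt portion): weight = 1.77/3.79 = 0.4670; after-tax cost = 8.2% × (1 − 0%) = 8.2000%.
WACC = 0.4776 × 10.7400% + 0.0554 × 7.9305% + 0.4670 × 8.2000% = 9.3981%.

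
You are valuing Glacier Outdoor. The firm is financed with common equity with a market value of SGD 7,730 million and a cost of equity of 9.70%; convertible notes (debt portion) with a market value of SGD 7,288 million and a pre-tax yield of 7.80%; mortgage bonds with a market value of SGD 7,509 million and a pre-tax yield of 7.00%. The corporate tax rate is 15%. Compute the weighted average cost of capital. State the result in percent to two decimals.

7.46%

Total capital V = 7730 + 7288 + 7509 = 22527.
Equity: weight = 7730/22527 = 0.3431; cost = 9.7%.
Convertible notes (debt portion): weight = 7288/22527 = 0.3235; after-tax cost = 7.8% × (1 − 15%) = 6.6300%.
Mortgage bonds: weight = 7509/22527 = 0.3333; after-tax cost = 7% × (1 − 15%) = 5.9500%.
WACC = 0.3431 × 9.7000% + 0.3235 × 6.6300% + 0.3333 × 5.9500% = 7.4568%.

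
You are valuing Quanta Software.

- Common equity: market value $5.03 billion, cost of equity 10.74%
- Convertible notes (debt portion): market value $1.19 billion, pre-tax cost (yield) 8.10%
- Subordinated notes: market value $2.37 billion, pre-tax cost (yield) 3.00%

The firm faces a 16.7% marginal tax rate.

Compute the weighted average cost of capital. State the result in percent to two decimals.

7.91%

Total capital V = 5.03 + 1.19 + 2.37 = 8.59.
Equity: weight = 5.03/8.59 = 0.5856; cost = 10.74%.
Convertible notes (debt portion): weight = 1.19/8.59 = 0.1385; after-tax cost = 8.1% × (1 − 16.7%) = 6.7473%.
Subordinated notes: weight = 2.37/8.59 = 0.2759; after-tax cost = 3% × (1 − 16.7%) = 2.4990%.
WACC = 0.5856 × 10.7400% + 0.1385 × 6.7473% + 0.2759 × 2.4990% = 7.9132%.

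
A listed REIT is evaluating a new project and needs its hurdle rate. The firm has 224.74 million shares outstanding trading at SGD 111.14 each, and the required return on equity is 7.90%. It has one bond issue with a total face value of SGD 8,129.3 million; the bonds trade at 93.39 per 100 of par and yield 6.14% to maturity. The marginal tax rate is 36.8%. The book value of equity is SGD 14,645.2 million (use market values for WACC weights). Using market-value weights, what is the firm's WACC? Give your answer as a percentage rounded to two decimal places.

6.96%

Market value of equity E = 111.14 × 224.74m = 24977.6036m. Market value of debt D = 8129.3m × 93.39/100 = 7591.95327m.
Total capital V = 24977.6036 + 7591.95327 = 32569.55687.
Equity: weight = 24977.6036/32569.55687 = 0.7669; cost = 7.9%.
Bonds outstanding: weight = 7591.95327/32569.55687 = 0.2331; after-tax cost = 6.14% × (1 − 36.8%) = 3.8805%.
WACC = 0.7669 × 7.9000% + 0.2331 × 3.8805% = 6.9631%.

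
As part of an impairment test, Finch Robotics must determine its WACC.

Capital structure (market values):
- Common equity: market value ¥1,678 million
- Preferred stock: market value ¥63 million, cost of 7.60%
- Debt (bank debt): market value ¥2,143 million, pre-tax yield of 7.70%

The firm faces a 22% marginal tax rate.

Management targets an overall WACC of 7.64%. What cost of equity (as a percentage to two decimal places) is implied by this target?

9.73%

Total capital V = 1678 + 63 + 2143 = 3884.
Equity weight = 1678/3884 = 0.4320.
Preferred weight = 63/3884 = 0.0162.
Bank debt weight = 2143/3884 = 0.5518.
Debt contribution = 0.5518 × 7.7% × (1 − 22%) = 3.3138%.
Preferred contribution = 0.0162 × 7.6% = 0.1233%.
Required equity contribution = 7.64% − 3.4371% = 4.2029%.
Re = 4.2029% / 0.4320 = 9.7283%.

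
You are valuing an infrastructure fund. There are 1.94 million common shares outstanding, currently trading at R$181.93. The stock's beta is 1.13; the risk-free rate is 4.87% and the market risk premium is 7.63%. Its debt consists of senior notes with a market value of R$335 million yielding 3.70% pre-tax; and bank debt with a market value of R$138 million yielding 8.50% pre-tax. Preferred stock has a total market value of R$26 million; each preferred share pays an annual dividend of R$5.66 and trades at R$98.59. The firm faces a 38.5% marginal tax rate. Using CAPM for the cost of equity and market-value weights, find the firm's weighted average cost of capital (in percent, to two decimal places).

7.51%

Cost of equity via CAPM: Re = 4.87% + 1.13 × 7.63% = 13.4919%.
Cost of preferred: Rp = 5.66 / 98.59 = 5.7409%.
Market value of equity E = 181.93 × 1.94m = 352.9442m.
Total capital V = 352.9442 + 26 + 335 + 138 = 851.9442.
Equity: weight = 352.9442/851.9442 = 0.4143; cost = 13.4919%.
Preferred: weight = 26/851.9442 = 0.0305; cost = 5.7409%.
Senior notes: weight = 335/851.9442 = 0.3932; after-tax cost = 3.7% × (1 − 38.5%) = 2.2755%.
Bank debt: weight = 138/851.9442 = 0.1620; after-tax cost = 8.5% × (1 − 38.5%) = 5.2275%.
WACC = 0.4143 × 13.4919% + 0.0305 × 5.7409% + 0.3932 × 2.2755% + 0.1620 × 5.2275% = 7.5062%.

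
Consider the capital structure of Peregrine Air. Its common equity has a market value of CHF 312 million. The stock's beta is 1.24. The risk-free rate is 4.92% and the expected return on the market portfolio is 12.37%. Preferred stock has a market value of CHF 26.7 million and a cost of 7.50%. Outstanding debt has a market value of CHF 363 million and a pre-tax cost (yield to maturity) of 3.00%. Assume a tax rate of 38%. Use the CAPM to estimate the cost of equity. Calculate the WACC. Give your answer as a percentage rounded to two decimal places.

Market risk premium = 12.37% − 4.92% = 7.45%.
Cost of equity via CAPM: Re = 4.92% + 1.24 × 7.45% = 14.1580%.
Total capital V = 312 + 26.7 + 363 = 701.7.
Equity: weight = 312/701.7 = 0.4446; cost = 14.158%.
Preferred: weight = 26.7/701.7 = 0.0381; cost = 7.5%.
Debt: weight = 363/701.7 = 0.5173; after-tax cost = 3% × (1 − 38%) = 1.8600%.
WACC = 0.4446 × 14.1580% + 0.0381 × 7.5000% + 0.5173 × 1.8600% = 7.5427%.

7.54%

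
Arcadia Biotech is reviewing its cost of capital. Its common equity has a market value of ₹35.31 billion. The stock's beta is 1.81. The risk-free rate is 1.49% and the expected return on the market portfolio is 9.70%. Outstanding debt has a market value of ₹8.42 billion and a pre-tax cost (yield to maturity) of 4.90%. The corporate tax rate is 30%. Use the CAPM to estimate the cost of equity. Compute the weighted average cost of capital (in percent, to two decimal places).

13.86%

Market risk premium = 9.7% − 1.49% = 8.21%.
Cost of equity via CAPM: Re = 1.49% + 1.81 × 8.21% = 16.3501%.
Total capital V = 35.31 + 8.42 = 43.73.
Equity: weight = 35.31/43.73 = 0.8075; cost = 16.3501%.
Debt: weight = 8.42/43.73 = 0.1925; after-tax cost = 4.9% × (1 − 30%) = 3.4300%.
WACC = 0.8075 × 16.3501% + 0.1925 × 3.4300% = 13.8624%.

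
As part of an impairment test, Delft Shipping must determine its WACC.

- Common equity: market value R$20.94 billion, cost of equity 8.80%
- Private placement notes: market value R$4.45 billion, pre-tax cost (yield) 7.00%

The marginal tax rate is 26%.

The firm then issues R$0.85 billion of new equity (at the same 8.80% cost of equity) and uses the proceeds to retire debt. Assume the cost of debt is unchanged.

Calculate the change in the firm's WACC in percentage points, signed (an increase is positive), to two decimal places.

Current WACC:
Total capital V = 20.94 + 4.45 = 25.39.
Equity: weight = 20.94/25.39 = 0.8247; cost = 8.8%.
Private placement notes: weight = 4.45/25.39 = 0.1753; after-tax cost = 7% × (1 − 26%) = 5.1800%.
WACC = 0.8247 × 8.8000% + 0.1753 × 5.1800% = 8.1655%.
After the change:
Total capital V = 21.79 + 3.6 = 25.39.
Equity: weight = 21.79/25.39 = 0.8582; cost = 8.8%.
Private placement notes: weight = 3.6/25.39 = 0.1418; after-tax cost = 7% × (1 − 26%) = 5.1800%.
WACC = 0.8582 × 8.8000% + 0.1418 × 5.1800% = 8.2867%.
Change in WACC = 8.2867% − 8.1655% = 0.1212 pp.

+0.12 pp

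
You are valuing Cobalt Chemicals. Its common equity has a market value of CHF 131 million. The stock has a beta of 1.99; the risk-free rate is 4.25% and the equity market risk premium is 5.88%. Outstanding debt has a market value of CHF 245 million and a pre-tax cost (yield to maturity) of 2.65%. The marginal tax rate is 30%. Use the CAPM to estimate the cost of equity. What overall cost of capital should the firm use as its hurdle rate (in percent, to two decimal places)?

6.77%

Cost of equity via CAPM: Re = 4.25% + 1.99 × 5.88% = 15.9512%.
Total capital V = 131 + 245 = 376.
Equity: weight = 131/376 = 0.3484; cost = 15.9512%.
Debt: weight = 245/376 = 0.6516; after-tax cost = 2.65% × (1 − 30%) = 1.8550%.
WACC = 0.3484 × 15.9512% + 0.6516 × 1.8550% = 6.7662%.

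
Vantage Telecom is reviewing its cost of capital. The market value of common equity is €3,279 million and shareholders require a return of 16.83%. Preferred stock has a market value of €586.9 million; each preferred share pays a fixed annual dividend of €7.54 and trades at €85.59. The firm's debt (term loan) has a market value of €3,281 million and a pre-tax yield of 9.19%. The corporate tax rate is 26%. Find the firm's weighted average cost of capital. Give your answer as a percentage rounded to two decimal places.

11.57%

Cost of preferred: Rp = 7.54 / 85.59 = 8.8094%.
Total capital V = 3279 + 586.9 + 3281 = 7146.9.
Equity: weight = 3279/7146.9 = 0.4588; cost = 16.83%.
Preferred: weight = 586.9/7146.9 = 0.0821; cost = 8.8094%.
Term loan: weight = 3281/7146.9 = 0.4591; after-tax cost = 9.19% × (1 − 26%) = 6.8006%.
WACC = 0.4588 × 16.8300% + 0.0821 × 8.8094% + 0.4591 × 6.8006% = 11.5671%.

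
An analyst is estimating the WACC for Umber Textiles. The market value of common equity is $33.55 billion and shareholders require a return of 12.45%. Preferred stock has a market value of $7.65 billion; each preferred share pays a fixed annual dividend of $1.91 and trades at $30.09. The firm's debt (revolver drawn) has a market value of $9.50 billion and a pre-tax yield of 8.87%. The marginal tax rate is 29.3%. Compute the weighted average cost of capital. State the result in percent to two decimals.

10.37%

Cost of preferred: Rp = 1.91 / 30.09 = 6.3476%.
Total capital V = 33.55 + 7.65 + 9.5 = 50.7.
Equity: weight = 33.55/50.7 = 0.6617; cost = 12.45%.
Preferred: weight = 7.65/50.7 = 0.1509; cost = 6.3476%.
Revolver drawn: weight = 9.5/50.7 = 0.1874; after-tax cost = 8.87% × (1 − 29.3%) = 6.2711%.
WACC = 0.6617 × 12.4500% + 0.1509 × 6.3476% + 0.1874 × 6.2711% = 10.3714%.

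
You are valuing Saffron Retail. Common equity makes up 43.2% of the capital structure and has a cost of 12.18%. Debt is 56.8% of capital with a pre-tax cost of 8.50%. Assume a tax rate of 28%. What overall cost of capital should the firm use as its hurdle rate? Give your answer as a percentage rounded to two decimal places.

After-tax cost of debt = 8.5% × (1 − 28%) = 6.1200%.
WACC = 0.432 × 12.1800% + 0.568 × 6.1200% = 8.7379%.

8.74%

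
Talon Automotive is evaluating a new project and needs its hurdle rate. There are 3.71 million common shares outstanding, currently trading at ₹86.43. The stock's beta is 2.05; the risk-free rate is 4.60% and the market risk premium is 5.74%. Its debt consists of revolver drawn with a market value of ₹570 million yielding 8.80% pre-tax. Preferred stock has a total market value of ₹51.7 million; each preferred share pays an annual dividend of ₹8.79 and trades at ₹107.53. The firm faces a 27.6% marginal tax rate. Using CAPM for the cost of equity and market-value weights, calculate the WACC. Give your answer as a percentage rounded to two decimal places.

Cost of equity via CAPM: Re = 4.6% + 2.05 × 5.74% = 16.3670%.
Cost of preferred: Rp = 8.79 / 107.53 = 8.1745%.
Market value of equity E = 86.43 × 3.71m = 320.6553m.
Total capital V = 320.6553 + 51.7 + 570 = 942.3553.
Equity: weight = 320.6553/942.3553 = 0.3403; cost = 16.367%.
Preferred: weight = 51.7/942.3553 = 0.0549; cost = 8.1745%.
Revolver drawn: weight = 570/942.3553 = 0.6049; after-tax cost = 8.8% × (1 − 27.6%) = 6.3712%.
WACC = 0.3403 × 16.3670% + 0.0549 × 8.1745% + 0.6049 × 6.3712% = 9.8714%.

9.87%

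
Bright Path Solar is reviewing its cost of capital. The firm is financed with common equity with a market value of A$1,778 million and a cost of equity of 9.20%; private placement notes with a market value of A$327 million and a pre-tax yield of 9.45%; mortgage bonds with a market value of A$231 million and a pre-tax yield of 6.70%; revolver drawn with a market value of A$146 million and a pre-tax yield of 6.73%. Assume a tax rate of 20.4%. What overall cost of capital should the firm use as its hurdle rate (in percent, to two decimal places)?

Total capital V = 1778 + 327 + 231 + 146 = 2482.
Equity: weight = 1778/2482 = 0.7164; cost = 9.2%.
Private placement notes: weight = 327/2482 = 0.1317; after-tax cost = 9.45% × (1 − 20.4%) = 7.5222%.
Mortgage bonds: weight = 231/2482 = 0.0931; after-tax cost = 6.7% × (1 − 20.4%) = 5.3332%.
Revolver drawn: weight = 146/2482 = 0.0588; after-tax cost = 6.73% × (1 − 20.4%) = 5.3571%.
WACC = 0.7164 × 9.2000% + 0.1317 × 7.5222% + 0.0931 × 5.3332% + 0.0588 × 5.3571% = 8.3930%.

8.39%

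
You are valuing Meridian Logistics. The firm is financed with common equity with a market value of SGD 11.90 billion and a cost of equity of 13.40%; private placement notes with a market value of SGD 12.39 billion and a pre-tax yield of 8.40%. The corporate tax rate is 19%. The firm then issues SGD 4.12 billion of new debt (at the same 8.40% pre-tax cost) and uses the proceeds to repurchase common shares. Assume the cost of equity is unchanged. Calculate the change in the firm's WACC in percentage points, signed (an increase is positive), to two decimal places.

-1.12 pp

Current WACC:
Total capital V = 11.9 + 12.39 = 24.29.
Equity: weight = 11.9/24.29 = 0.4899; cost = 13.4%.
Private placement notes: weight = 12.39/24.29 = 0.5101; after-tax cost = 8.4% × (1 − 19%) = 6.8040%.
WACC = 0.4899 × 13.4000% + 0.5101 × 6.8040% = 10.0355%.
After the change:
Total capital V = 7.78 + 16.51 = 24.29.
Equity: weight = 7.78/24.29 = 0.3203; cost = 13.4%.
Private placement notes: weight = 16.51/24.29 = 0.6797; after-tax cost = 8.4% × (1 − 19%) = 6.8040%.
WACC = 0.3203 × 13.4000% + 0.6797 × 6.8040% = 8.9167%.
Change in WACC = 8.9167% − 10.0355% = -1.1188 pp.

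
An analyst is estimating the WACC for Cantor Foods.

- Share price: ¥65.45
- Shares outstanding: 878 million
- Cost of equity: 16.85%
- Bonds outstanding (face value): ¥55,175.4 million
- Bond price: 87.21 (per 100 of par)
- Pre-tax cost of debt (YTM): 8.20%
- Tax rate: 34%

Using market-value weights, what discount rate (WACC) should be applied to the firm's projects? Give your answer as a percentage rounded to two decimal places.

11.64%

Market value of equity E = 65.45 × 878m = 57465.1m. Market value of debt D = 55175.4m × 87.21/100 = 48118.46634m.
Total capital V = 57465.1 + 48118.46634 = 105583.56634.
Equity: weight = 57465.1/105583.56634 = 0.5443; cost = 16.85%.
Bonds outstanding: weight = 48118.46634/105583.56634 = 0.4557; after-tax cost = 8.2% × (1 − 34%) = 5.4120%.
WACC = 0.5443 × 16.8500% + 0.4557 × 5.4120% = 11.6373%.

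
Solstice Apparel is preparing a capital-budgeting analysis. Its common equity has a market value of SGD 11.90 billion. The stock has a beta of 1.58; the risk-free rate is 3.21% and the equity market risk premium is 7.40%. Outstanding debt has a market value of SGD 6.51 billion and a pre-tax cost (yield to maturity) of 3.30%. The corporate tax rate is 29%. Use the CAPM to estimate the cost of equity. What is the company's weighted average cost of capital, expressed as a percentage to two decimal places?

10.46%

Cost of equity via CAPM: Re = 3.21% + 1.58 × 7.4% = 14.9020%.
Total capital V = 11.9 + 6.51 = 18.41.
Equity: weight = 11.9/18.41 = 0.6464; cost = 14.902%.
Debt: weight = 6.51/18.41 = 0.3536; after-tax cost = 3.3% × (1 − 29%) = 2.3430%.
WACC = 0.6464 × 14.9020% + 0.3536 × 2.3430% = 10.4610%.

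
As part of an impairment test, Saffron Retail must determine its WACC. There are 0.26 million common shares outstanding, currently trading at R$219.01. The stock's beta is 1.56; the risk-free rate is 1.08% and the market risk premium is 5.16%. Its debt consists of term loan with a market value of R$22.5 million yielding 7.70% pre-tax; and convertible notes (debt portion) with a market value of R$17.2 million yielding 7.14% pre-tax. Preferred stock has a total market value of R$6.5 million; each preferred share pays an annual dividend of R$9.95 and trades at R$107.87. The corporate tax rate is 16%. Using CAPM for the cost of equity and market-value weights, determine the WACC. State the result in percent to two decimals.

8.03%

Cost of equity via CAPM: Re = 1.08% + 1.56 × 5.16% = 9.1296%.
Cost of preferred: Rp = 9.95 / 107.87 = 9.2241%.
Market value of equity E = 219.01 × 0.26m = 56.9426m.
Total capital V = 56.9426 + 6.5 + 22.5 + 17.2 = 103.1426.
Equity: weight = 56.9426/103.1426 = 0.5521; cost = 9.1296%.
Preferred: weight = 6.5/103.1426 = 0.0630; cost = 9.2241%.
Term loan: weight = 22.5/103.1426 = 0.2181; after-tax cost = 7.7% × (1 − 16%) = 6.4680%.
Convertible notes (debt portion): weight = 17.2/103.1426 = 0.1668; after-tax cost = 7.14% × (1 − 16%) = 5.9976%.
WACC = 0.5521 × 9.1296% + 0.0630 × 9.2241% + 0.2181 × 6.4680% + 0.1668 × 5.9976% = 8.0327%.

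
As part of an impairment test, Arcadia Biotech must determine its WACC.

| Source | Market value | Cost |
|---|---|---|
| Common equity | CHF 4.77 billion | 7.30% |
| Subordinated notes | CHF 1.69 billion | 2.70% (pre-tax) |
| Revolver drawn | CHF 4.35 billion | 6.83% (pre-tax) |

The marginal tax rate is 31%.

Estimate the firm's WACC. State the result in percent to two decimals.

Total capital V = 4.77 + 1.69 + 4.35 = 10.81.
Equity: weight = 4.77/10.81 = 0.4413; cost = 7.3%.
Subordinated notes: weight = 1.69/10.81 = 0.1563; after-tax cost = 2.7% × (1 − 31%) = 1.8630%.
Revolver drawn: weight = 4.35/10.81 = 0.4024; after-tax cost = 6.83% × (1 − 31%) = 4.7127%.
WACC = 0.4413 × 7.3000% + 0.1563 × 1.8630% + 0.4024 × 4.7127% = 5.4089%.

5.41%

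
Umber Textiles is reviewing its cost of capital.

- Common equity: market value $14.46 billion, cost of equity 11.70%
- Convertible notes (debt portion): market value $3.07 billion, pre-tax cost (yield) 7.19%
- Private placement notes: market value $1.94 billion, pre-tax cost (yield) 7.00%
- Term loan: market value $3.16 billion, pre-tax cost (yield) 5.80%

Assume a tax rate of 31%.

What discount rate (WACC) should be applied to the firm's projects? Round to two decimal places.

9.12%

Total capital V = 14.46 + 3.07 + 1.94 + 3.16 = 22.63.
Equity: weight = 14.46/22.63 = 0.6390; cost = 11.7%.
Convertible notes (debt portion): weight = 3.07/22.63 = 0.1357; after-tax cost = 7.19% × (1 − 31%) = 4.9611%.
Private placement notes: weight = 1.94/22.63 = 0.0857; after-tax cost = 7% × (1 − 31%) = 4.8300%.
Term loan: weight = 3.16/22.63 = 0.1396; after-tax cost = 5.8% × (1 − 31%) = 4.0020%.
WACC = 0.6390 × 11.7000% + 0.1357 × 4.9611% + 0.0857 × 4.8300% + 0.1396 × 4.0020% = 9.1219%.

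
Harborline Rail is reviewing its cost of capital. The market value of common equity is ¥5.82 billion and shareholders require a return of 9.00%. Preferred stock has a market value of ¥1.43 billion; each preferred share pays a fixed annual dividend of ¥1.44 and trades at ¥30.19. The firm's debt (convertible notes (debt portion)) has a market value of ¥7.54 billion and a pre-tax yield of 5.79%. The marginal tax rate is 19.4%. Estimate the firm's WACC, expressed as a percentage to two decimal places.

6.38%

Cost of preferred: Rp = 1.44 / 30.19 = 4.7698%.
Total capital V = 5.82 + 1.43 + 7.54 = 14.79.
Equity: weight = 5.82/14.79 = 0.3935; cost = 9%.
Preferred: weight = 1.43/14.79 = 0.0967; cost = 4.7698%.
Convertible notes (debt portion): weight = 7.54/14.79 = 0.5098; after-tax cost = 5.79% × (1 − 19.4%) = 4.6667%.
WACC = 0.3935 × 9.0000% + 0.0967 × 4.7698% + 0.5098 × 4.6667% = 6.3819%.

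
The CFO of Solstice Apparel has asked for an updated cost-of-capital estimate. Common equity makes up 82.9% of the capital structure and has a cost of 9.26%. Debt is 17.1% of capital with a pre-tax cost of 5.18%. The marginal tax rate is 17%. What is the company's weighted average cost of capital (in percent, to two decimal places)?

8.41%

After-tax cost of debt = 5.18% × (1 − 17%) = 4.2994%.
WACC = 0.829 × 9.2600% + 0.171 × 4.2994% = 8.4117%.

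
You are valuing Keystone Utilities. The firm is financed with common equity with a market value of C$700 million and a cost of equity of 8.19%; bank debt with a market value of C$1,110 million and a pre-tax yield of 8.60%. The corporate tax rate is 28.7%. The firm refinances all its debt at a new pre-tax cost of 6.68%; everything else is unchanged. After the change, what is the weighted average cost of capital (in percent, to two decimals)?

6.09%

After the change:
Total capital V = 700 + 1110 = 1810.
Equity: weight = 700/1810 = 0.3867; cost = 8.19%.
Bank debt: weight = 1110/1810 = 0.6133; after-tax cost = 6.68% × (1 − 28.7%) = 4.7628%.
WACC = 0.3867 × 8.1900% + 0.6133 × 4.7628% = 6.0883%.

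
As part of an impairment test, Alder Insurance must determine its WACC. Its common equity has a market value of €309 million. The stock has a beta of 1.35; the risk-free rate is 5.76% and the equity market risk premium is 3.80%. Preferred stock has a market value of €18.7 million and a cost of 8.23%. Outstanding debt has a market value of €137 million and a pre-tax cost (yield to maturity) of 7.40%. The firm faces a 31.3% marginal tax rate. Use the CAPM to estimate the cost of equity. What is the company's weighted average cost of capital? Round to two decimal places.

9.07%

Cost of equity via CAPM: Re = 5.76% + 1.35 × 3.8% = 10.8900%.
Total capital V = 309 + 18.7 + 137 = 464.7.
Equity: weight = 309/464.7 = 0.6649; cost = 10.89%.
Preferred: weight = 18.7/464.7 = 0.0402; cost = 8.23%.
Debt: weight = 137/464.7 = 0.2948; after-tax cost = 7.4% × (1 − 31.3%) = 5.0838%.
WACC = 0.6649 × 10.8900% + 0.0402 × 8.2300% + 0.2948 × 5.0838% = 9.0712%.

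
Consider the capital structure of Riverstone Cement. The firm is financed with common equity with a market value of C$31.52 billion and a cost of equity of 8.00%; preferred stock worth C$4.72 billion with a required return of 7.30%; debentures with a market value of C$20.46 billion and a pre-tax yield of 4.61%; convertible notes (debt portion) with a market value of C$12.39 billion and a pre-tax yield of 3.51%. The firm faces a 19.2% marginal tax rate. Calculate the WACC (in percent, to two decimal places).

Total capital V = 31.52 + 4.72 + 20.46 + 12.39 = 69.09.
Equity: weight = 31.52/69.09 = 0.4562; cost = 8%.
Preferred: weight = 4.72/69.09 = 0.0683; cost = 7.3%.
Debentures: weight = 20.46/69.09 = 0.2961; after-tax cost = 4.61% × (1 − 19.2%) = 3.7249%.
Convertible notes (debt portion): weight = 12.39/69.09 = 0.1793; after-tax cost = 3.51% × (1 − 19.2%) = 2.8361%.
WACC = 0.4562 × 8.0000% + 0.0683 × 7.3000% + 0.2961 × 3.7249% + 0.1793 × 2.8361% = 5.7601%.

5.76%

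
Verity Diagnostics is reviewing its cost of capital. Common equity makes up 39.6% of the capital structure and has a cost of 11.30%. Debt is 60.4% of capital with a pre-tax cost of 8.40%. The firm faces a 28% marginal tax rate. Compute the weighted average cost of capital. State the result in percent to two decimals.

8.13%

After-tax cost of debt = 8.4% × (1 − 28%) = 6.0480%.
WACC = 0.396 × 11.3000% + 0.604 × 6.0480% = 8.1278%.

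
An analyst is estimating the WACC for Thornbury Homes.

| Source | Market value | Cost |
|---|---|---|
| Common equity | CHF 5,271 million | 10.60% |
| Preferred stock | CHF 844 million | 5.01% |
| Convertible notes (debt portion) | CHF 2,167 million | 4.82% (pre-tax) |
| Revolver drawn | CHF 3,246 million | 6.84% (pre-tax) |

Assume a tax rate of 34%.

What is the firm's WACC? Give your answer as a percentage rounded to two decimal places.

Total capital V = 5271 + 844 + 2167 + 3246 = 11528.
Equity: weight = 5271/11528 = 0.4572; cost = 10.6%.
Preferred: weight = 844/11528 = 0.0732; cost = 5.01%.
Convertible notes (debt portion): weight = 2167/11528 = 0.1880; after-tax cost = 4.82% × (1 − 34%) = 3.1812%.
Revolver drawn: weight = 3246/11528 = 0.2816; after-tax cost = 6.84% × (1 − 34%) = 4.5144%.
WACC = 0.4572 × 10.6000% + 0.0732 × 5.0100% + 0.1880 × 3.1812% + 0.2816 × 4.5144% = 7.0826%.

7.08%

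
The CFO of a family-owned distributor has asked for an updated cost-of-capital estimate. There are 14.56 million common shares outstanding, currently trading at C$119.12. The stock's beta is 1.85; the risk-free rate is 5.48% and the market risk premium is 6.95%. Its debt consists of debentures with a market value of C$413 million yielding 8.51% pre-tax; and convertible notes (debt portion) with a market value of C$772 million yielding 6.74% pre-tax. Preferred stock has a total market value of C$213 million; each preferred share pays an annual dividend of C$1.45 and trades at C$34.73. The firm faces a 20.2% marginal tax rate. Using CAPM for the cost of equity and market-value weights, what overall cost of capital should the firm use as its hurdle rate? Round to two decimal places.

Cost of equity via CAPM: Re = 5.48% + 1.85 × 6.95% = 18.3375%.
Cost of preferred: Rp = 1.45 / 34.73 = 4.1751%.
Market value of equity E = 119.12 × 14.56m = 1734.3872m.
Total capital V = 1734.3872 + 213 + 413 + 772 = 3132.3872.
Equity: weight = 1734.3872/3132.3872 = 0.5537; cost = 18.3375%.
Preferred: weight = 213/3132.3872 = 0.0680; cost = 4.1751%.
Debentures: weight = 413/3132.3872 = 0.1318; after-tax cost = 8.51% × (1 − 20.2%) = 6.7910%.
Convertible notes (debt portion): weight = 772/3132.3872 = 0.2465; after-tax cost = 6.74% × (1 − 20.2%) = 5.3785%.
WACC = 0.5537 × 18.3375% + 0.0680 × 4.1751% + 0.1318 × 6.7910% + 0.2465 × 5.3785% = 12.6582%.

12.66%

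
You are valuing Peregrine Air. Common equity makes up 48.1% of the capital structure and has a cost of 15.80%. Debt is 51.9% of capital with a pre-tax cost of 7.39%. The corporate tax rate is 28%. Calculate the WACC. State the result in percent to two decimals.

10.36%

After-tax cost of debt = 7.39% × (1 − 28%) = 5.3208%.
WACC = 0.481 × 15.8000% + 0.519 × 5.3208% = 10.3613%.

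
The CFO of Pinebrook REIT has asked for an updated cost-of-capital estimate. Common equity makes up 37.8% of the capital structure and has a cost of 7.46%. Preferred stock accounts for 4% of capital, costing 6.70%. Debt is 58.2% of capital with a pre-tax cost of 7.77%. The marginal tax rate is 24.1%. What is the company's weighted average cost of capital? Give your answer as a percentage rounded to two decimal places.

After-tax cost of debt = 7.77% × (1 − 24.1%) = 5.8974%.
WACC = 0.378 × 7.4600% + 0.040 × 6.7000% + 0.582 × 5.8974% = 6.5202%.

6.52%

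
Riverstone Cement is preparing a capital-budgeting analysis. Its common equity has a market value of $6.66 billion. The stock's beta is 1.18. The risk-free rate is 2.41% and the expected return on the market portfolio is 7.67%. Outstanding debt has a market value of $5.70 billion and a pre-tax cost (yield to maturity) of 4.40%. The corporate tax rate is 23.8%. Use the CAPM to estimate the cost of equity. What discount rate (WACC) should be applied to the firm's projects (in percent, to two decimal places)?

Market risk premium = 7.67% − 2.41% = 5.26%.
Cost of equity via CAPM: Re = 2.41% + 1.18 × 5.26% = 8.6168%.
Total capital V = 6.66 + 5.7 = 12.36.
Equity: weight = 6.66/12.36 = 0.5388; cost = 8.6168%.
Debt: weight = 5.7/12.36 = 0.4612; after-tax cost = 4.4% × (1 − 23.8%) = 3.3528%.
WACC = 0.5388 × 8.6168% + 0.4612 × 3.3528% = 6.1892%.

6.19%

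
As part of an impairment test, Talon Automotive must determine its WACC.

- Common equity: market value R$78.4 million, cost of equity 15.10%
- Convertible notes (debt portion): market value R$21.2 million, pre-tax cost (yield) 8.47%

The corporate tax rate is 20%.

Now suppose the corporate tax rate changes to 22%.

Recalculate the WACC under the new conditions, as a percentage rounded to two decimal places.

After the change:
Total capital V = 78.4 + 21.2 = 99.6.
Equity: weight = 78.4/99.6 = 0.7871; cost = 15.1%.
Convertible notes (debt portion): weight = 21.2/99.6 = 0.2129; after-tax cost = 8.47% × (1 − 22%) = 6.6066%.
WACC = 0.7871 × 15.1000% + 0.2129 × 6.6066% = 13.2922%.

13.29%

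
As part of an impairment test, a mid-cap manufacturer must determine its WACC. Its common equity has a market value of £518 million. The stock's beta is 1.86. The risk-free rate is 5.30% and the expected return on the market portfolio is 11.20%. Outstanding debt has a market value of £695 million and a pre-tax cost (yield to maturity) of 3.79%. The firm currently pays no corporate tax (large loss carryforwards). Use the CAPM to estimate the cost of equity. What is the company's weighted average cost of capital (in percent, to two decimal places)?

9.12%

Market risk premium = 11.2% − 5.3% = 5.9%.
Cost of equity via CAPM: Re = 5.3% + 1.86 × 5.9% = 16.2740%.
Total capital V = 518 + 695 = 1213.
Equity: weight = 518/1213 = 0.4270; cost = 16.274%.
Debt: weight = 695/1213 = 0.5730; after-tax cost = 3.79% × (1 − 0%) = 3.7900%.
WACC = 0.4270 × 16.2740% + 0.5730 × 3.7900% = 9.1212%.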